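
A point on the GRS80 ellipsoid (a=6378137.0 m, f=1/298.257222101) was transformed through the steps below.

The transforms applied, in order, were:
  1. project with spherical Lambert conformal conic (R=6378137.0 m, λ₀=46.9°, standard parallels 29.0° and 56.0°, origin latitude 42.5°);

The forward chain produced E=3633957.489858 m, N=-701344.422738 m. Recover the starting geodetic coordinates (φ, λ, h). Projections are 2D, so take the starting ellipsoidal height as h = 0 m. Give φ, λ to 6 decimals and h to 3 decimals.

φ=28.377254°, λ=85.225861°, h=0.000 m

start: E=3633957.4899, N=-701344.4227 m
→ lcc⁻¹: φ=28.37725400°, λ=85.22586100°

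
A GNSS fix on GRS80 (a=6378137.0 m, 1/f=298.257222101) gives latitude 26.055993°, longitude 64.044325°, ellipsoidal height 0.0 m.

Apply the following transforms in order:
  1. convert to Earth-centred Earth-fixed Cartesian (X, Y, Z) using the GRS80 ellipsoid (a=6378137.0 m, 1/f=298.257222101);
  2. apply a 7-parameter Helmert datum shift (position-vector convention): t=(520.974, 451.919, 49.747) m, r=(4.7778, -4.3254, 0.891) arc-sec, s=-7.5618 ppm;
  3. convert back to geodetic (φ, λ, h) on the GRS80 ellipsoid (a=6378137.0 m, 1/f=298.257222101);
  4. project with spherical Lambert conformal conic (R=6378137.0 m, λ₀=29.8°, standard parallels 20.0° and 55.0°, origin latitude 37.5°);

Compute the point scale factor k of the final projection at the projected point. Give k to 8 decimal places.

start: φ=26.055993°, λ=64.044325°, h=0.000 m
→ ECEF (a=6378137.000, f=1/298.257222101): X=2509457.5303, Y=5155268.8073, Z=2784636.1741
→ Helmert 7p (PV): X=2509878.8655, Y=5155628.0820, Z=2784836.9003
→ geod (Bowring, a=6378137.000): φ=26.05560878°, λ=64.04211084°, h=544.0427 m
→ into lcc (λ₀=29.8°): φ=26.05560878°, λ−λ₀=34.24211084°
scale k = 0.97420975

0.97420975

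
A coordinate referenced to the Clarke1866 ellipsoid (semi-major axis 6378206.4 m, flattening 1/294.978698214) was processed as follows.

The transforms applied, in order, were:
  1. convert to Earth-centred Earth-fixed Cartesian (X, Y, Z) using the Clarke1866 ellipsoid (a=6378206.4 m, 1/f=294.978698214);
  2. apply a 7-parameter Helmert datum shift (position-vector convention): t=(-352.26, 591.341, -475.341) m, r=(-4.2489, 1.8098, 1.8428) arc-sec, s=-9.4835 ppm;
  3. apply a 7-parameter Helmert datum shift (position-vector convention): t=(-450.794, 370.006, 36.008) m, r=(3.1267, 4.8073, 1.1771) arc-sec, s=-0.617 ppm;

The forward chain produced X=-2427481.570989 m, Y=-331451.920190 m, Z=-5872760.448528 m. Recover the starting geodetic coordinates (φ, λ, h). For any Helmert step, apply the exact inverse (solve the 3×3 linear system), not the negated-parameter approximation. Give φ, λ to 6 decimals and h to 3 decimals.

start: X=-2427481.5710, Y=-331451.9202, Z=-5872760.4485 m
→ Helmert⁻¹: X=-2426897.2932, Y=-331897.3059, Z=-5872851.6113
→ Helmert⁻¹: X=-2426519.4889, Y=-332349.1529, Z=-5872460.0983
→ geod (Bowring, a=6378206.400): φ=-67.49874000°, λ=-172.20098900°, h=2949.0150 m

φ=-67.498740°, λ=-172.200989°, h=2949.015 m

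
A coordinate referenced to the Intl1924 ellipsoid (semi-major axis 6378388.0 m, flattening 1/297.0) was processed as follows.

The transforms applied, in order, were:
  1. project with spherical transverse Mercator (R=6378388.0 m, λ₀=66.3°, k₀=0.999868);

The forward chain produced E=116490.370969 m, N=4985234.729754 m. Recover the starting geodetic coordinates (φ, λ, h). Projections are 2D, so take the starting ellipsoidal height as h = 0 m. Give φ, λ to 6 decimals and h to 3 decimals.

φ=44.777790°, λ=67.774334°, h=0.000 m

start: E=116490.3710, N=4985234.7298 m
→ tm⁻¹: φ=44.77779000°, λ=67.77433400°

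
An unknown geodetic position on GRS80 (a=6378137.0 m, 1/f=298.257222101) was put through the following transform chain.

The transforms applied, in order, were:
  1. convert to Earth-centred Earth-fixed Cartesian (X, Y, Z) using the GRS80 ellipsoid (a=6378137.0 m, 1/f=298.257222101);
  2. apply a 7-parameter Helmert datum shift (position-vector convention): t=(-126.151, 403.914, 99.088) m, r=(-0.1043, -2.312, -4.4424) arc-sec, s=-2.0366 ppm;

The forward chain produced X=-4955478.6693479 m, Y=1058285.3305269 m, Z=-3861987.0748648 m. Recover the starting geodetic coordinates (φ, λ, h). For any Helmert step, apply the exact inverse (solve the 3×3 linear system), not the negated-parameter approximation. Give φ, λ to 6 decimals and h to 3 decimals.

start: X=-4955478.6693, Y=1058285.3305, Z=-3861987.0749 m
→ Helmert⁻¹: X=-4955428.6814, Y=1057778.7970, Z=-3862037.9487
→ geod (Bowring, a=6378137.000): φ=-37.49975400°, λ=167.95056100°, h=813.9700 m

φ=-37.499754°, λ=167.950561°, h=813.970 m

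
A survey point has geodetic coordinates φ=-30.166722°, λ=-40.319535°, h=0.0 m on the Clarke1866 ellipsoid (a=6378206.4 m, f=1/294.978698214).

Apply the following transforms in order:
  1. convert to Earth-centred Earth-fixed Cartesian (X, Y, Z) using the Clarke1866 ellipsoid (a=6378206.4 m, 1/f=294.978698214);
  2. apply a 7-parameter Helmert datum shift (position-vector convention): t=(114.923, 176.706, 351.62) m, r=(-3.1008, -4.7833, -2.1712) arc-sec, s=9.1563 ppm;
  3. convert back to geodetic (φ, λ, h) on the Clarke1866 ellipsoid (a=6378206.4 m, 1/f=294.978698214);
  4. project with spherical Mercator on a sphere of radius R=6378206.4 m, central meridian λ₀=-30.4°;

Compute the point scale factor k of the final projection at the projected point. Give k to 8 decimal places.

start: φ=-30.166722°, λ=-40.319535°, h=0.000 m
→ ECEF (a=6378206.400, f=1/294.978698214): X=4208028.7832, Y=-3571135.2390, Z=-3186192.2834
→ Helmert 7p (PV): X=4208218.5338, Y=-3571083.4254, Z=-3185718.5659
→ geod (Bowring, a=6378206.400): φ=-30.16252334°, λ=-40.31785031°, h=-141.9366 m
→ into merc (λ₀=-30.4°): φ=-30.16252334°, λ−λ₀=-9.91785031°
scale k = 1.15659934

1.15659934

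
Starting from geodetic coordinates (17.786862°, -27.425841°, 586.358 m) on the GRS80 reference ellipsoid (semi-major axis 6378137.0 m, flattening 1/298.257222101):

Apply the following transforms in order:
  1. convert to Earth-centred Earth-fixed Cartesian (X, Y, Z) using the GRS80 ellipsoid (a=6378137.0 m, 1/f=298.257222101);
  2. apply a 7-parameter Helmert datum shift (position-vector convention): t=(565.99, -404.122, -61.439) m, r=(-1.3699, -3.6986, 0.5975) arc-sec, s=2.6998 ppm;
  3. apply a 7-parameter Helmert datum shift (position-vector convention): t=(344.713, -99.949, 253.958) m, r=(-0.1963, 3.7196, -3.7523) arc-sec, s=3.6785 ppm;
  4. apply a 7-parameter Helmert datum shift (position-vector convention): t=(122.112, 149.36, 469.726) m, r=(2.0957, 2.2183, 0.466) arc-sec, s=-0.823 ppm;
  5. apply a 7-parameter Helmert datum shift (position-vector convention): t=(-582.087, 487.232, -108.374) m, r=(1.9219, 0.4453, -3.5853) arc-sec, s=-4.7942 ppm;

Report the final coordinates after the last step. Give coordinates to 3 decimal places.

X=5393246.392 m, Y=-2798531.858 m, Z=1936566.583 m

start: φ=17.786862°, λ=-27.425841°, h=586.358 m
→ ECEF (a=6378137.000, f=1/298.257222101): X=5392851.4962, Y=-2798475.1682, Z=1936114.7212
→ Helmert 7p (PV): X=5393405.4352, Y=-2798858.3650, Z=1936173.7966
→ Helmert 7p (PV): X=5393753.9872, Y=-2799064.8823, Z=1936340.2801
→ Helmert 7p (PV): X=5393898.8084, Y=-2798920.7066, Z=1936721.9656
→ Helmert 7p (PV): X=5393246.3924, Y=-2798531.8580, Z=1936566.5827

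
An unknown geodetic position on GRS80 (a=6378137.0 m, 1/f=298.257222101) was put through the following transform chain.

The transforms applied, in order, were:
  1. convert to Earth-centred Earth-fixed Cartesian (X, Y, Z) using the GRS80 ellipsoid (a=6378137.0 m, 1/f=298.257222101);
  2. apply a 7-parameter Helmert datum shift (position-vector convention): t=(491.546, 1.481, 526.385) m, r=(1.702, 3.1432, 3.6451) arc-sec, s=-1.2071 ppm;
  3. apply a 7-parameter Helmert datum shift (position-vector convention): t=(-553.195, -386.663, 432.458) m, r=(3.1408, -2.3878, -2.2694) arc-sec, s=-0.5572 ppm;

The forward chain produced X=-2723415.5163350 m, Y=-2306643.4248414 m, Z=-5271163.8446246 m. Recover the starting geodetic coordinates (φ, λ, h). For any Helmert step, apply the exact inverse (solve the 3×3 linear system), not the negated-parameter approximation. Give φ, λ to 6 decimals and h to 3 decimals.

φ=-56.083705°, λ=-139.739242°, h=2939.781 m

start: X=-2723415.5163, Y=-2306643.4248, Z=-5271163.8446 m
→ Helmert⁻¹: X=-2722899.4883, Y=-2306368.2750, Z=-5271532.5995
→ Helmert⁻¹: X=-2723354.7401, Y=-2306367.9158, Z=-5272087.8176
→ geod (Bowring, a=6378137.000): φ=-56.08370500°, λ=-139.73924200°, h=2939.7810 m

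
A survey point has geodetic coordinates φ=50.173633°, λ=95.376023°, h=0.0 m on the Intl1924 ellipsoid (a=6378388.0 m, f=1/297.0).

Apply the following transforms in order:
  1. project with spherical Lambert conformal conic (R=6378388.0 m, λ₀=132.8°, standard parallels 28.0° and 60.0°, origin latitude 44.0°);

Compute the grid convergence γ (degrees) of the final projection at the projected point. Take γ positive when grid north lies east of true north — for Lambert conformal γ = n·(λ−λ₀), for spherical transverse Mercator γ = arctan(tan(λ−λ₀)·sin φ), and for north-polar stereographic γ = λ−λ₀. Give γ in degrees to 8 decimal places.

start: φ=50.173633°, λ=95.376023°, h=0.000 m
→ into lcc (λ₀=132.8°): φ=50.17363300°, λ−λ₀=-37.42397700°
convergence γ = -26.35257650°

-26.35257650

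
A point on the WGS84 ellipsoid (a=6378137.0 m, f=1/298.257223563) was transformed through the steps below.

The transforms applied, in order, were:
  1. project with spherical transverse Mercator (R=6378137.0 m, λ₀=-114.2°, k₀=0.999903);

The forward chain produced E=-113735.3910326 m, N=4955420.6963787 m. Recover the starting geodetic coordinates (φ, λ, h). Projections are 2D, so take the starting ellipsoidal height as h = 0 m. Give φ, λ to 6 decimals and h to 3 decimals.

φ=44.510662°, λ=-115.632858°, h=0.000 m

start: E=-113735.3910, N=4955420.6964 m
→ tm⁻¹: φ=44.51066200°, λ=-115.63285800°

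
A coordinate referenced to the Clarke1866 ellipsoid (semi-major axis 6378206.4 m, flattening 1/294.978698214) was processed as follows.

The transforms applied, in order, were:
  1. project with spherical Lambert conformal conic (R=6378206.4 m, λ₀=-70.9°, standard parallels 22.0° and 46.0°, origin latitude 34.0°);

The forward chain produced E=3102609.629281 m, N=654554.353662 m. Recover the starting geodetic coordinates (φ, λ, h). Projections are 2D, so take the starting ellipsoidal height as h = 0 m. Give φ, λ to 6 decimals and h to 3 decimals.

start: E=3102609.6293, N=654554.3537 m
→ lcc⁻¹: φ=34.98795900°, λ=-35.40551100°

φ=34.987959°, λ=-35.405511°, h=0.000 m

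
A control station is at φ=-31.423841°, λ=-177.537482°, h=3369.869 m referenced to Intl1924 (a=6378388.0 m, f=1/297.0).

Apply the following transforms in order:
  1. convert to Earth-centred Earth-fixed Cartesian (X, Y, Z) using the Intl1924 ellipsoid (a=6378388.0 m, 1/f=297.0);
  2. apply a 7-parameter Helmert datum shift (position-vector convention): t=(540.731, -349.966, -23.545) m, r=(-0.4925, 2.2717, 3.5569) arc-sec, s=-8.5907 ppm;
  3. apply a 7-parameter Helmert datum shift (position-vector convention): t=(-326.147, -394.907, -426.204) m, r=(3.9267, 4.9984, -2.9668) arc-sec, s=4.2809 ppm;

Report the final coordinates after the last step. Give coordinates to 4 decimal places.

X=-5445594.7556 m, Y=-234900.3201 m, Z=-3308137.2045 m

start: φ=-31.423841°, λ=-177.537482°, h=3369.869 m
→ ECEF (a=6378388.000, f=1/297.0): X=-5445716.8856, Y=-234195.9418, Z=-3307889.7330
→ Helmert 7p (PV): X=-5445161.7647, Y=-234645.7011, Z=-3307824.3257
→ Helmert 7p (PV): X=-5445594.7556, Y=-234900.3201, Z=-3308137.2045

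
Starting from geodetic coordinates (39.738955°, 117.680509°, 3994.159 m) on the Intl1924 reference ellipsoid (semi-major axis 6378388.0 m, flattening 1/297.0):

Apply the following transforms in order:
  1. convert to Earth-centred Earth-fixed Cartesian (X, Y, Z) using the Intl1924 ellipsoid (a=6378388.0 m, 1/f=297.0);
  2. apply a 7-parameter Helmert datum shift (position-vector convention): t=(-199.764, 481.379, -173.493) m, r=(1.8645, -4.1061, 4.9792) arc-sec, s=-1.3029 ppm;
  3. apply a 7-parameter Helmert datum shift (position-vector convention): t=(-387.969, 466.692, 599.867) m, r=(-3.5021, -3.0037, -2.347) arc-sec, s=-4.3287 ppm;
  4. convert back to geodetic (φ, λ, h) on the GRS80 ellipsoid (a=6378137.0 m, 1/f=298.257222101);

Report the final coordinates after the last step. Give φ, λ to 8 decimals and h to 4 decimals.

start: φ=39.738955°, λ=117.680509°, h=3994.159 m
→ ECEF (a=6378388.000, f=1/297.0): X=-2283023.4466, Y=4352115.4728, Z=4058360.9147
→ Helmert 7p (PV): X=-2283406.0847, Y=4352499.3848, Z=4058176.0264
→ Helmert 7p (PV): X=-2283793.7408, Y=4353042.1200, Z=4058651.1759
→ geod (Bowring, a=6378137.000): φ=39.73337611°, λ=117.68344235°, h=5299.6573 m

φ=39.73337611°, λ=117.68344235°, h=5299.6573 m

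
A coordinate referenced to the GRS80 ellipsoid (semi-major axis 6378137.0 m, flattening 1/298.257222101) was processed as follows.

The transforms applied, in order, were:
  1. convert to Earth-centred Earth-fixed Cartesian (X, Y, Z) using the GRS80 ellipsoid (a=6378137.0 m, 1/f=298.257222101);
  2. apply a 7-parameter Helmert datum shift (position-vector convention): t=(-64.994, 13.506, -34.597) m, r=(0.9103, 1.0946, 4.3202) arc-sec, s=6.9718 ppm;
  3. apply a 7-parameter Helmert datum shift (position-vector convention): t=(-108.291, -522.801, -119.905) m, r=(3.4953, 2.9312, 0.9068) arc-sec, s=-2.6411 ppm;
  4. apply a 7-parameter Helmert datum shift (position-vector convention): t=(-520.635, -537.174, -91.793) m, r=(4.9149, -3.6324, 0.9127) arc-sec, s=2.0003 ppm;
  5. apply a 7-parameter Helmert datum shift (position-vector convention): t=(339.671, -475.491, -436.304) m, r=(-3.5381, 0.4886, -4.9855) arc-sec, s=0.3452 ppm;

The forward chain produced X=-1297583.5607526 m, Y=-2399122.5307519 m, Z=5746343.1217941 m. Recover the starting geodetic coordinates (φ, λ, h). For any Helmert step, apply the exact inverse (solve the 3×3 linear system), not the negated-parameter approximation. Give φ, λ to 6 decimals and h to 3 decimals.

start: X=-1297583.5608, Y=-2399122.5308, Z=5746343.1218 m
→ Helmert⁻¹: X=-1297878.4172, Y=-2398776.1568, Z=5746733.2209
→ Helmert⁻¹: X=-1297264.5935, Y=-2398091.5077, Z=5746893.5059
→ Helmert⁻¹: X=-1297251.9389, Y=-2397471.9481, Z=5747050.7811
→ Helmert⁻¹: X=-1297258.6132, Y=-2397416.2053, Z=5747049.0070
→ geod (Bowring, a=6378137.000): φ=64.77317200°, λ=-118.41812900°, h=79.8210 m

φ=64.773172°, λ=-118.418129°, h=79.821 m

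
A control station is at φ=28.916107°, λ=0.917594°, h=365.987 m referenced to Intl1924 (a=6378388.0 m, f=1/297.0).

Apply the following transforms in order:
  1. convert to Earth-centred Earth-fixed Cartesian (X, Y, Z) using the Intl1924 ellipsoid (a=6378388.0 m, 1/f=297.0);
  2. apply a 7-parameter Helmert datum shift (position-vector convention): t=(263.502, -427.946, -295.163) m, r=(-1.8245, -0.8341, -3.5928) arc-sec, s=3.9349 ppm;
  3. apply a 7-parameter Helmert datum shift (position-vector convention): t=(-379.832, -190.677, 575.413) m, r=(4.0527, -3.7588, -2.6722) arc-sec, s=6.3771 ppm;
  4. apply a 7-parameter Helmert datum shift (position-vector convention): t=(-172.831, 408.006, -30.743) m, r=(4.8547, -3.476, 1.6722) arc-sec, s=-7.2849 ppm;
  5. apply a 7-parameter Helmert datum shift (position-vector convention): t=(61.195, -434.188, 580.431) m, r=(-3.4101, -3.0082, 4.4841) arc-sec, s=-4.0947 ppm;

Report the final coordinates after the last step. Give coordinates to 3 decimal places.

start: φ=28.916107°, λ=0.917594°, h=365.987 m
→ ECEF (a=6378388.000, f=1/297.0): X=5587182.3101, Y=89486.5793, Z=3065985.8875
→ Helmert 7p (PV): X=5587456.9575, Y=88988.7854, Z=3065724.5910
→ Helmert 7p (PV): X=5587058.0425, Y=88666.0530, Z=3066423.1247
→ Helmert 7p (PV): X=5586792.1162, Y=89046.5357, Z=3066466.2831
→ Helmert 7p (PV): X=5586783.7775, Y=88784.1334, Z=3067114.1640

X=5586783.777 m, Y=88784.133 m, Z=3067114.164 m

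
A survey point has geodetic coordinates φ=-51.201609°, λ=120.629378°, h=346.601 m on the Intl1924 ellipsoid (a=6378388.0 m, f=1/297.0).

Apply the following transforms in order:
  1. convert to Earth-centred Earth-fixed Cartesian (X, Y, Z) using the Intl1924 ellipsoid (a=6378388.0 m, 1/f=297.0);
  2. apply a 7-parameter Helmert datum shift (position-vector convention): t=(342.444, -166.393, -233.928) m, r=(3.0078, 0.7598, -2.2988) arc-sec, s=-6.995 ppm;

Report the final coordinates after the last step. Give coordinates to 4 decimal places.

start: φ=-51.201609°, λ=120.629378°, h=346.601 m
→ ECEF (a=6378388.000, f=1/297.0): X=-2040470.2888, Y=3446212.7268, Z=-4947995.5736
→ Helmert 7p (PV): X=-2040093.3907, Y=3446117.1205, Z=-4948137.1210

X=-2040093.3907 m, Y=3446117.1205 m, Z=-4948137.1210 m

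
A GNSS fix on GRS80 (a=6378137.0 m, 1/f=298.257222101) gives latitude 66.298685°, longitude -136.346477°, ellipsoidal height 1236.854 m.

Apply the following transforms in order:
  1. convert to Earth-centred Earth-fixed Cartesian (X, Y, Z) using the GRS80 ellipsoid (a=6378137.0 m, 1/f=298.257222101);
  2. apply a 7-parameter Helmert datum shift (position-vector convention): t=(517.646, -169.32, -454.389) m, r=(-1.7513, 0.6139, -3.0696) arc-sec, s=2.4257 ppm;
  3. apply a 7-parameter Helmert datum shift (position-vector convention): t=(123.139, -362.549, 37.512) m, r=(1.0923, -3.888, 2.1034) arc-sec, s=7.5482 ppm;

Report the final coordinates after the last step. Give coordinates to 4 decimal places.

X=-1860054.0108 m, Y=-1775641.6137 m, Z=5818164.8895 m

start: φ=66.298685°, λ=-136.346477°, h=1236.854 m
→ ECEF (a=6378137.000, f=1/298.257222101): X=-1860575.5760, Y=-1775119.3516, Z=5818547.5894
→ Helmert 7p (PV): X=-1860071.5426, Y=-1775215.8859, Z=5818127.9238
→ Helmert 7p (PV): X=-1860054.0108, Y=-1775641.6137, Z=5818164.8895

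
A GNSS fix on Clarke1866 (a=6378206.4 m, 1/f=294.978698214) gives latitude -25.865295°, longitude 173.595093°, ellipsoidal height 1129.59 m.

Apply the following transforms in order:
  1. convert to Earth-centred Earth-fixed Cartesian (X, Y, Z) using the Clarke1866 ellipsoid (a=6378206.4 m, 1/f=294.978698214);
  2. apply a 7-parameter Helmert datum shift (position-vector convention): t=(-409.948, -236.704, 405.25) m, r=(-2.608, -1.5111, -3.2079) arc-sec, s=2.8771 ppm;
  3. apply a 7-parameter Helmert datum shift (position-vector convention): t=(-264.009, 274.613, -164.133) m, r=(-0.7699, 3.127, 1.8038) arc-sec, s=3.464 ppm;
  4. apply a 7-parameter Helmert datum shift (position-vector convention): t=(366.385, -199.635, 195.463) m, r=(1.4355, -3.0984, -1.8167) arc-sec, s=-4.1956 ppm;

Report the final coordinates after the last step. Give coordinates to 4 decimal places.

X=-5708406.5506 m, Y=640665.6177 m, Z=-2765593.1251 m

start: φ=-25.865295°, λ=173.595093°, h=1129.590 m
→ ECEF (a=6378206.400, f=1/294.978698214): X=-5708116.6220, Y=640762.8833, Z=-2765976.7069
→ Helmert 7p (PV): X=-5708512.7638, Y=640581.8247, Z=-2765629.3346
→ Helmert 7p (PV): X=-5708844.0765, Y=640798.4122, Z=-2765718.8967
→ Helmert 7p (PV): X=-5708406.5506, Y=640665.6177, Z=-2765593.1251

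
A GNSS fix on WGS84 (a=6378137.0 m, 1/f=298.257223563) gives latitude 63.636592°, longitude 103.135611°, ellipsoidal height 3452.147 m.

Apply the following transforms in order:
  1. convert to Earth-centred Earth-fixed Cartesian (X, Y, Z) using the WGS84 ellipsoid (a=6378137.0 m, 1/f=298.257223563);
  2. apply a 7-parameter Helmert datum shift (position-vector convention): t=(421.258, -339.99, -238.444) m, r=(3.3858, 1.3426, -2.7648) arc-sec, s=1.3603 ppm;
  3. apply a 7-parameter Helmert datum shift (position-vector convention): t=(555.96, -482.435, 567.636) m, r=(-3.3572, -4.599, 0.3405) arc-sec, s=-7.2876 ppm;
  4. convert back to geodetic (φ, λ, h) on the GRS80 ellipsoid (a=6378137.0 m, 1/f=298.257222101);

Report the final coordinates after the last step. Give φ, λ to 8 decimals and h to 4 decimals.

start: φ=63.636592°, λ=103.135611°, h=3452.147 m
→ ECEF (a=6378137.000, f=1/298.257223563): X=-645742.7502, Y=2767122.1961, Z=5694933.9569
→ Helmert 7p (PV): X=-645248.2107, Y=2766701.1444, Z=5694752.8848
→ Helmert 7p (PV): X=-644819.0882, Y=2766290.1697, Z=5695219.6020
→ geod (Bowring, a=6378137.000): φ=63.64592439°, λ=103.12128104°, h=3255.1907 m

φ=63.64592439°, λ=103.12128104°, h=3255.1907 m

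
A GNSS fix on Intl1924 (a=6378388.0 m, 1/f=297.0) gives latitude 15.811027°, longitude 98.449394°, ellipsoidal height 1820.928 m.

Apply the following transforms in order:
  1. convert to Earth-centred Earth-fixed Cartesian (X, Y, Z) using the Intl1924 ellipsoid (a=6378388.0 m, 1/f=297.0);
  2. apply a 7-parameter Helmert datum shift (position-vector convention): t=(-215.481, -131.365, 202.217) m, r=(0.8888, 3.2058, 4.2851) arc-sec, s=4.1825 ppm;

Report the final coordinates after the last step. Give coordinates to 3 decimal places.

start: φ=15.811027°, λ=98.449394°, h=1820.928 m
→ ECEF (a=6378388.000, f=1/297.0): X=-902237.2336, Y=6073702.2040, Z=1727134.0075
→ Helmert 7p (PV): X=-902555.8249, Y=6073570.0562, Z=1727383.6428

X=-902555.825 m, Y=6073570.056 m, Z=1727383.643 m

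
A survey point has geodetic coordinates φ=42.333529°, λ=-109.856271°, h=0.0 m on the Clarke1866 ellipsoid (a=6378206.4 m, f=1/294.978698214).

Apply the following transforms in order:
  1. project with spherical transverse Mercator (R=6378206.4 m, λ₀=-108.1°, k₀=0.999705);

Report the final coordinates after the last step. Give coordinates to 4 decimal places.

E=-144487.2129 m, N=4712699.5157 m

start: φ=42.333529°, λ=-109.856271°, h=0.000 m
→ tm (R=6378206.4, λ₀=-108.1°): E=-144487.2129, N=4712699.5157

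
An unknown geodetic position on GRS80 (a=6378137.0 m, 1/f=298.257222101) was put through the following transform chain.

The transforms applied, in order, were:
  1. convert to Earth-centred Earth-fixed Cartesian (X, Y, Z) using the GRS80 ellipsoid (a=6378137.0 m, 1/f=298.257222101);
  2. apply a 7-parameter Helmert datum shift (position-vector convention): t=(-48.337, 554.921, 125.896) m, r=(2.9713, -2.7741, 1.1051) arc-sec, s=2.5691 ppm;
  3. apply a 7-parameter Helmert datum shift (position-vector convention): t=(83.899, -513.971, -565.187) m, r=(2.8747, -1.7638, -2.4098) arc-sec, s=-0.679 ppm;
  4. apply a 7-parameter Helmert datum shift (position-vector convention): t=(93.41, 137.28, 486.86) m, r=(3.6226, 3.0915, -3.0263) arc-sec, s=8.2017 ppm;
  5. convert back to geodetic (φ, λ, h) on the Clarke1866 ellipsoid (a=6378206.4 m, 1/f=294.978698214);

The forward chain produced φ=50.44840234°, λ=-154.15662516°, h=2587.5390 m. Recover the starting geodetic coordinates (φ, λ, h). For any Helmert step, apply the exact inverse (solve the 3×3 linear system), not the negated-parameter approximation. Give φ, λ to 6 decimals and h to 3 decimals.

start: φ=50.448402°, λ=-154.156625°, h=2587.539 m
→ ECEF (a=6378206.400, f=1/294.978698214): X=-3664136.9998, Y=-1774736.4009, Z=4896490.5793
→ Helmert⁻¹: X=-3664247.6974, Y=-1774826.8989, Z=4895939.8153
→ Helmert⁻¹: X=-3664271.4842, Y=-1774288.6993, Z=4896564.3889
→ Helmert⁻¹: X=-3664157.3879, Y=-1774748.8938, Z=4896500.7593
→ geod (Bowring, a=6378137.000): φ=50.44619500°, λ=-154.15659200°, h=2538.6940 m

φ=50.446195°, λ=-154.156592°, h=2538.694 m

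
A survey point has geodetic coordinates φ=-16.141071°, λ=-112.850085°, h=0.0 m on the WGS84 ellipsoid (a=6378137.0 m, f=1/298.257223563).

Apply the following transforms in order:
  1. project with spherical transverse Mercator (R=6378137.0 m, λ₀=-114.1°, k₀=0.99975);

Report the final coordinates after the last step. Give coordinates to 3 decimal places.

E=133630.571 m, N=-1796771.860 m

start: φ=-16.141071°, λ=-112.850085°, h=0.000 m
→ tm (R=6378137.0, λ₀=-114.1°): E=133630.5705, N=-1796771.8596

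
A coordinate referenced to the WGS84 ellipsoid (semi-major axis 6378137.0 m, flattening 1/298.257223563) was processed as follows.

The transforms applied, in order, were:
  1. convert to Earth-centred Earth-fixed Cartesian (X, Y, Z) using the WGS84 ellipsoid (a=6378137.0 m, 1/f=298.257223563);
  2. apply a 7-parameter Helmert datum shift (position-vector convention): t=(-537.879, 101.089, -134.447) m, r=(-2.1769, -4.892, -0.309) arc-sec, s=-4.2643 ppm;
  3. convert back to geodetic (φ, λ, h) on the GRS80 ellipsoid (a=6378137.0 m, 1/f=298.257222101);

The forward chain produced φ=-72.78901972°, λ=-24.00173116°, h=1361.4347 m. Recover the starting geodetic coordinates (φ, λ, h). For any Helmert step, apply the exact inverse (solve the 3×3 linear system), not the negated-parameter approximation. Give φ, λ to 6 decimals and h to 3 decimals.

start: φ=-72.789020°, λ=-24.001731°, h=1361.435 m
→ ECEF (a=6378137.000, f=1/298.257222101): X=1729708.6639, Y=-770178.5374, Z=-6071617.4203
→ Helmert⁻¹: X=1730111.0754, Y=-770216.2406, Z=-6071558.0260
→ geod (Bowring, a=6378137.000): φ=-72.78558500°, λ=-23.99782100°, h=1418.0250 m

φ=-72.785585°, λ=-23.997821°, h=1418.025 m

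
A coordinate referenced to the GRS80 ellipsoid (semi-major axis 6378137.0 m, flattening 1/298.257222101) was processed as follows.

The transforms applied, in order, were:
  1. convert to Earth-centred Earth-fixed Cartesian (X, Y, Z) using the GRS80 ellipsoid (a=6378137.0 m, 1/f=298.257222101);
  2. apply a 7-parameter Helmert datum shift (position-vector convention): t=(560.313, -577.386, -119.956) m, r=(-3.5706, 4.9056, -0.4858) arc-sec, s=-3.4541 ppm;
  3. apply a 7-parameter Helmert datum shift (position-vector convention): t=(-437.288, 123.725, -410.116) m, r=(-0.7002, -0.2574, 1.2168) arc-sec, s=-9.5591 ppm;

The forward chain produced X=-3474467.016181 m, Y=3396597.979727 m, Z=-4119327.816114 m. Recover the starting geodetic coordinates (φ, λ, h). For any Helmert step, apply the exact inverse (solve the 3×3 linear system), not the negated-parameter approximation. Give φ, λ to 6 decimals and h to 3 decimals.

φ=-40.475018°, λ=135.644801°, h=938.588 m

start: X=-3474467.0162, Y=3396597.9797, Z=-4119327.8161 m
→ Helmert⁻¹: X=-3474048.0402, Y=3396541.1989, Z=-4118941.2082
→ Helmert⁻¹: X=-3474530.3972, Y=3397193.4362, Z=-4118859.3059
→ geod (Bowring, a=6378137.000): φ=-40.47501800°, λ=135.64480100°, h=938.5880 m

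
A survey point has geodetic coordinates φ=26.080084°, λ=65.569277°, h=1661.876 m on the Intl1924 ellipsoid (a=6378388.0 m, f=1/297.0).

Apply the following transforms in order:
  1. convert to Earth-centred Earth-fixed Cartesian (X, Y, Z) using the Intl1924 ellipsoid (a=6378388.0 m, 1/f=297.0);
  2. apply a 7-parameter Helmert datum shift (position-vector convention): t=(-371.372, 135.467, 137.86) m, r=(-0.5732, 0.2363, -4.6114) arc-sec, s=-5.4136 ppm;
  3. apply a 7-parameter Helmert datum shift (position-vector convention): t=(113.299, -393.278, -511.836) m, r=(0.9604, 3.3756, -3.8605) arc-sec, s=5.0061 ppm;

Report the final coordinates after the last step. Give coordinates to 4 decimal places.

X=2371611.5099 m, Y=5220373.6455 m, Z=2787395.3792 m

start: φ=26.080084°, λ=65.569277°, h=1661.876 m
→ ECEF (a=6378388.000, f=1/297.0): X=2371607.2996, Y=5220736.2214, Z=2787802.2149
→ Helmert 7p (PV): X=2371343.0002, Y=5220798.1515, Z=2787907.7578
→ Helmert 7p (PV): X=2371611.5099, Y=5220373.6455, Z=2787395.3792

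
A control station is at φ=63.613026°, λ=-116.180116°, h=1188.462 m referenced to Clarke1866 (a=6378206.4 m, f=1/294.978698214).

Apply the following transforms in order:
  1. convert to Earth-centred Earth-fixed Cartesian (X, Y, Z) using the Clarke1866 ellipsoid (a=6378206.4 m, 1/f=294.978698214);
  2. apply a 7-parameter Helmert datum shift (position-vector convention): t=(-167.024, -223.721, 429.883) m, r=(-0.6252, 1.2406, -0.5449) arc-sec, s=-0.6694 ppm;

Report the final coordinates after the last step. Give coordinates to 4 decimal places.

X=-1254425.5030 m, Y=-2551483.4927 m, Z=5691986.7167 m

start: φ=63.613026°, λ=-116.180116°, h=1188.462 m
→ ECEF (a=6378206.400, f=1/294.978698214): X=-1254286.8111, Y=-2551282.0444, Z=5691545.3665
→ Helmert 7p (PV): X=-1254425.5030, Y=-2551483.4927, Z=5691986.7167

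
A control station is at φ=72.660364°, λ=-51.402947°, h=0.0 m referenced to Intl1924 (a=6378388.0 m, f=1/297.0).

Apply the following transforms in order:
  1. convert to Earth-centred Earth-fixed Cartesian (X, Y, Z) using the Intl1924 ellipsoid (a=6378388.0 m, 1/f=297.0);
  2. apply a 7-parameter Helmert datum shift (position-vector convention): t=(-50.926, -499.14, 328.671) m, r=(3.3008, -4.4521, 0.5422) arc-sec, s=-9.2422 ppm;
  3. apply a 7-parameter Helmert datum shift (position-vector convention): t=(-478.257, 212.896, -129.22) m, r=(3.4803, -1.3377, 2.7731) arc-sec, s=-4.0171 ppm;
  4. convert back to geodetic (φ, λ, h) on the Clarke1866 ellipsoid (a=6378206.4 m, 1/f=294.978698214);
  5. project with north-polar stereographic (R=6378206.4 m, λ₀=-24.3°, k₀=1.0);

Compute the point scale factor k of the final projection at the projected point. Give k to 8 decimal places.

1.02324619

start: φ=72.660364°, λ=-51.402947°, h=0.000 m
→ ECEF (a=6378388.000, f=1/297.0): X=1189558.0794, Y=-1490290.8748, Z=6066197.9778
→ Helmert 7p (PV): X=1189369.1428, Y=-1490870.1891, Z=6066472.4110
→ Helmert 7p (PV): X=1188866.8086, Y=-1490737.6729, Z=6066301.3795
→ geod (Bowring, a=6378206.400): φ=72.66208957°, λ=-51.42755688°, h=389.3942 m
→ into stereo (λ₀=-24.3°): φ=72.66208957°, λ−λ₀=-27.12755688°
scale k = 1.02324619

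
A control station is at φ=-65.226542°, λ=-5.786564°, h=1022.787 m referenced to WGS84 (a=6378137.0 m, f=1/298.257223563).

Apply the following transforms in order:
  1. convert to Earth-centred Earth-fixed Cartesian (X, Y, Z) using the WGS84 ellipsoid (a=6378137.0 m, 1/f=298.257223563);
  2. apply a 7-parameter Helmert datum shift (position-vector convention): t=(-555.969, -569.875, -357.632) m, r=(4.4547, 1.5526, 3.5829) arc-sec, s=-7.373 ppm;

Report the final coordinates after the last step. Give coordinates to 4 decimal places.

start: φ=-65.226542°, λ=-5.786564°, h=1022.787 m
→ ECEF (a=6378137.000, f=1/298.257223563): X=2666816.0274, Y=-270253.4814, Z=-5769267.7725
→ Helmert 7p (PV): X=2666201.6641, Y=-270650.4426, Z=-5769608.7779

X=2666201.6641 m, Y=-270650.4426 m, Z=-5769608.7779 m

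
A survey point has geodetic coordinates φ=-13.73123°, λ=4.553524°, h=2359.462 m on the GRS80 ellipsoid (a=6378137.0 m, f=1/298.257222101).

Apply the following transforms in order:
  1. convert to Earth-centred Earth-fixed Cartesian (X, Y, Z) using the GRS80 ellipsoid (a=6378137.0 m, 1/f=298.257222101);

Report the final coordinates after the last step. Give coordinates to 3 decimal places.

X=6179742.473 m, Y=492165.397 m, Z=-1504672.219 m

start: φ=-13.731230°, λ=4.553524°, h=2359.462 m
→ ECEF (a=6378137.000, f=1/298.257222101): X=6179742.4733, Y=492165.3967, Z=-1504672.2192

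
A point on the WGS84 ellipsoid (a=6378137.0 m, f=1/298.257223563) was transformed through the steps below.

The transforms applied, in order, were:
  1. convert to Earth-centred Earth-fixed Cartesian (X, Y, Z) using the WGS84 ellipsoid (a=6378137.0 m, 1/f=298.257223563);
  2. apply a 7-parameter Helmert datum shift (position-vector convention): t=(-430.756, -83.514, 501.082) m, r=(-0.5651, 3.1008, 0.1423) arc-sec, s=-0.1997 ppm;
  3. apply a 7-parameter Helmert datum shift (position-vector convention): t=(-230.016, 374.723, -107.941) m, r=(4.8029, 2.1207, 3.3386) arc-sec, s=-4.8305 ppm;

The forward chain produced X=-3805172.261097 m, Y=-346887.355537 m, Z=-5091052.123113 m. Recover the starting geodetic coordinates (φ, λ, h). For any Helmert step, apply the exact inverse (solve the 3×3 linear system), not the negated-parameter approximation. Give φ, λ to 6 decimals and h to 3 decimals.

start: X=-3805172.2611, Y=-346887.3555, Z=-5091052.1231 m
→ Helmert⁻¹: X=-3804913.9039, Y=-347320.7142, Z=-5090999.8066
→ Helmert⁻¹: X=-3804407.6052, Y=-347220.6957, Z=-5091560.0487
→ geod (Bowring, a=6378137.000): φ=-53.30348900°, λ=-174.78517600°, h=950.0510 m

φ=-53.303489°, λ=-174.785176°, h=950.051 m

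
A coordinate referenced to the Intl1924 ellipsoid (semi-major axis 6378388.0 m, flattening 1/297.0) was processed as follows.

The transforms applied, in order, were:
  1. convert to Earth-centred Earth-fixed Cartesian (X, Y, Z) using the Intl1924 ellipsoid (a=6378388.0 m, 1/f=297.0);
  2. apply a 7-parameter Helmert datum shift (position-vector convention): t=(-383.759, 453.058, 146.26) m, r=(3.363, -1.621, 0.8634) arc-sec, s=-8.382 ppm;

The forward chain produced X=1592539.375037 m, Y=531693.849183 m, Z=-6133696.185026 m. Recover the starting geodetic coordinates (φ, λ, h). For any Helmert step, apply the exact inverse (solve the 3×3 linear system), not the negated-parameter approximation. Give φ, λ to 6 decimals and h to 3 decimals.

start: X=1592539.3750, Y=531693.8492, Z=-6133696.1850 m
→ Helmert⁻¹: X=1592890.5039, Y=531138.5673, Z=-6133915.0374
→ geod (Bowring, a=6378388.000): φ=-74.78890500°, λ=18.44061600°, h=1183.0180 m

φ=-74.788905°, λ=18.440616°, h=1183.018 m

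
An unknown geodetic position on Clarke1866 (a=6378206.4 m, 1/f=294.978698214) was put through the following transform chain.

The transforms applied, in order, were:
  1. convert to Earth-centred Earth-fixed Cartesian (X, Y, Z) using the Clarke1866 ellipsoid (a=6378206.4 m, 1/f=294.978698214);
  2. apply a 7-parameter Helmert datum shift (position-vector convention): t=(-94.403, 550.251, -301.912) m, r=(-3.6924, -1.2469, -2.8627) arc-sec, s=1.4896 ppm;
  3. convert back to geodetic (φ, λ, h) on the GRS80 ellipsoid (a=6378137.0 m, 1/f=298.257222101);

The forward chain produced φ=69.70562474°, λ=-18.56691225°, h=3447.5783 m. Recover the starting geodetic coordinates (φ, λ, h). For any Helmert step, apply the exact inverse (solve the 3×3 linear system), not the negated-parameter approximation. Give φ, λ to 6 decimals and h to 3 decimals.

start: φ=69.705625°, λ=-18.566912°, h=3447.578 m
→ ECEF (a=6378137.000, f=1/298.257222101): X=2104411.2576, Y=-706859.9799, Z=5962962.2137
→ Helmert⁻¹: X=2104548.3933, Y=-707486.7179, Z=5963229.8556
→ geod (Bowring, a=6378206.400): φ=69.70507700°, λ=-18.58111700°, h=3952.7430 m

φ=69.705077°, λ=-18.581117°, h=3952.743 m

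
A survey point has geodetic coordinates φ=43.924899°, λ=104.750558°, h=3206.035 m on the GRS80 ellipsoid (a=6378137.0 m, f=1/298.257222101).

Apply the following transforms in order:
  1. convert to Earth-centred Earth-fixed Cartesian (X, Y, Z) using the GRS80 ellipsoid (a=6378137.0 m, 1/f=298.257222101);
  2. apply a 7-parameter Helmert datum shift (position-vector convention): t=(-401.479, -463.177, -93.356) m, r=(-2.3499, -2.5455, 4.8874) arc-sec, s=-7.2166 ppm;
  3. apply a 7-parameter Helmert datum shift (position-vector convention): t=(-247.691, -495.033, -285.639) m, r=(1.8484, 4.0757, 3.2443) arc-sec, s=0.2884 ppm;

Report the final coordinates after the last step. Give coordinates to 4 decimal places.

X=-1172907.2144 m, Y=4450835.6280 m, Z=4403897.6666 m

start: φ=43.924899°, λ=104.750558°, h=3206.035 m
→ ECEF (a=6378137.000, f=1/298.257222101): X=-1172123.3354, Y=4451860.1896, Z=4404309.2969
→ Helmert 7p (PV): X=-1172676.1936, Y=4451387.2886, Z=4404118.9737
→ Helmert 7p (PV): X=-1172907.2144, Y=4450835.6280, Z=4403897.6666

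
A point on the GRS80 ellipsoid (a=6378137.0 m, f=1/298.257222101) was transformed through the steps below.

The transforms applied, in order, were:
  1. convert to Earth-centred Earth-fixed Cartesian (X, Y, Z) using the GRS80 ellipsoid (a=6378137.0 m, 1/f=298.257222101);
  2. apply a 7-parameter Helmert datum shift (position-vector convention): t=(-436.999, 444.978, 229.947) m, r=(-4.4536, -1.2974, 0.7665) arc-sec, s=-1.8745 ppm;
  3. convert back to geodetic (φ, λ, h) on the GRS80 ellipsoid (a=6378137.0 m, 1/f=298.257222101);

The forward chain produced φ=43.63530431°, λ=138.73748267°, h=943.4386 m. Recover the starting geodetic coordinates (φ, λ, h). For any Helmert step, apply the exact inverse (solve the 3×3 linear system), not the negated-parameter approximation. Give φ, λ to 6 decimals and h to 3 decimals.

start: φ=43.635304°, λ=138.737483°, h=943.439 m
→ ECEF (a=6378137.000, f=1/298.257222101): X=-3476002.2532, Y=3049715.8594, Z=4379504.9956
→ Helmert⁻¹: X=-3475532.8919, Y=3049194.9548, Z=4379370.9558
→ geod (Bowring, a=6378137.000): φ=43.63875600°, λ=138.73849900°, h=346.9670 m

φ=43.638756°, λ=138.738499°, h=346.967 m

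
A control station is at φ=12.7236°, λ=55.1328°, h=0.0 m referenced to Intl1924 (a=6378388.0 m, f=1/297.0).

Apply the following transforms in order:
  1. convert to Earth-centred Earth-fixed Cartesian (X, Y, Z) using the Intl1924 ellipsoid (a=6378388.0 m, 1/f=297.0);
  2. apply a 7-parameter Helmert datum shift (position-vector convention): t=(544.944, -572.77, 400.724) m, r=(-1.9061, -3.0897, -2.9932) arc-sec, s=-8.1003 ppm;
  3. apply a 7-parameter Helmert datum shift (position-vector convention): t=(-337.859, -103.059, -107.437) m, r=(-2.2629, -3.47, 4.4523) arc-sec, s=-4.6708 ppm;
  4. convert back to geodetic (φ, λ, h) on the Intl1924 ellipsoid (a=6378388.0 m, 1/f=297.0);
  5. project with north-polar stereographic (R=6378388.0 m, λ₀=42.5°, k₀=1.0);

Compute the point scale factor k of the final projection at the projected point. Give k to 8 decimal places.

1.63892996

start: φ=12.723600°, λ=55.132800°, h=0.000 m
→ ECEF (a=6378388.000, f=1/297.0): X=3557412.4819, Y=5105657.4816, Z=1395610.6301
→ Helmert 7p (PV): X=3557981.7946, Y=5105004.6283, Z=1396006.1551
→ Helmert 7p (PV): X=3557493.6392, Y=5104969.8401, Z=1395896.0474
→ geod (Bowring, a=6378388.000): φ=12.72714766°, λ=55.12856703°, h=-442.1935 m
→ into stereo (λ₀=42.5°): φ=12.72714766°, λ−λ₀=12.62856703°
scale k = 1.63892996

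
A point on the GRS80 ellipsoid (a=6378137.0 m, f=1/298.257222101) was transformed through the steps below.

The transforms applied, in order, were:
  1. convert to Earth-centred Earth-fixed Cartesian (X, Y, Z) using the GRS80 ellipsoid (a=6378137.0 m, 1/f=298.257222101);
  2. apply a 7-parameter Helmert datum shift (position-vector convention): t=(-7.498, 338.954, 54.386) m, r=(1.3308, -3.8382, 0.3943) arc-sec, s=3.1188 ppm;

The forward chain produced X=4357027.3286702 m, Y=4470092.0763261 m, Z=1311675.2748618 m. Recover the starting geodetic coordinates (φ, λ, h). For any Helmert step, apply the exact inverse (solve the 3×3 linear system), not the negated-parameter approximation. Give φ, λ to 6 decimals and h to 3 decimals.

start: X=4357027.3287, Y=4470092.0763, Z=1311675.2749 m
→ Helmert⁻¹: X=4357054.1871, Y=4469739.3148, Z=1311506.8833
→ geod (Bowring, a=6378137.000): φ=11.94349600°, λ=45.73141300°, h=1058.1980 m

φ=11.943496°, λ=45.731413°, h=1058.198 m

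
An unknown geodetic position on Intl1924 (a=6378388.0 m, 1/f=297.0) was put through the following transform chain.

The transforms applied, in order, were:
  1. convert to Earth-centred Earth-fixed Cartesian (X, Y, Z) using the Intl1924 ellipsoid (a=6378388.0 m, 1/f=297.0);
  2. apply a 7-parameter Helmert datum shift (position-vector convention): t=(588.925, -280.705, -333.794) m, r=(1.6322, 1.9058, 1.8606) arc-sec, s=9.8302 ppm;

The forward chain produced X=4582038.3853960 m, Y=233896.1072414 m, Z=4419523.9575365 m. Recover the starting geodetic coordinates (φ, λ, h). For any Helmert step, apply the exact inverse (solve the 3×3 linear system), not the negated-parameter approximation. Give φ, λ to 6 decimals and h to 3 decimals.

start: X=4582038.3854, Y=233896.1072, Z=4419523.9575 m
→ Helmert⁻¹: X=4581365.6990, Y=234168.1592, Z=4419854.7808
→ geod (Bowring, a=6378388.000): φ=44.12775600°, λ=2.92602300°, h=2131.9810 m

φ=44.127756°, λ=2.926023°, h=2131.981 m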